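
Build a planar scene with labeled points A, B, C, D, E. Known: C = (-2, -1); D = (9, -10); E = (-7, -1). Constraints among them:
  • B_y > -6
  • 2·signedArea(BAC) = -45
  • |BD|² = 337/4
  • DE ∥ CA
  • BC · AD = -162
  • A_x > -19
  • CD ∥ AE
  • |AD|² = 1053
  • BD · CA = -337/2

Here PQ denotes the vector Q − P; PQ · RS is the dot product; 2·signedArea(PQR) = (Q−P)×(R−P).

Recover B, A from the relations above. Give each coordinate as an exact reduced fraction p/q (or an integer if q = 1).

A = (-18, 8)
B = (1, -11/2)

1. A_x = -18  [CD ∥ AE ∩ DE ∥ CA]
2. A_y = 8  [CD ∥ AE ∩ DE ∥ CA]
   → A = (-18, 8)
3. B_x = 1  [BD · CA = -337/2 ∩ BC · AD = -162]
4. B_y = -11/2  [BD · CA = -337/2 ∩ BC · AD = -162]
   → B = (1, -11/2)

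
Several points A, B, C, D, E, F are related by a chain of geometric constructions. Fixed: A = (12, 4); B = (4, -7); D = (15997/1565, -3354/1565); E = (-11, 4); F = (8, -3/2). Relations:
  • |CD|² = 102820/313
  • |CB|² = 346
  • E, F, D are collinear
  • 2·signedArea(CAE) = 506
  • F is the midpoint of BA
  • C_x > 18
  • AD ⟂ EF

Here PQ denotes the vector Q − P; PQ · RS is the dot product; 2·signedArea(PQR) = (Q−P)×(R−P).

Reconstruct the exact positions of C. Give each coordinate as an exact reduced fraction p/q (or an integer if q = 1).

C = (19, -18)

1. C_y = -18  [2·signedArea(CAE) = 506]
2. C_x = 19  [|CB|² = 346]
   → C = (19, -18)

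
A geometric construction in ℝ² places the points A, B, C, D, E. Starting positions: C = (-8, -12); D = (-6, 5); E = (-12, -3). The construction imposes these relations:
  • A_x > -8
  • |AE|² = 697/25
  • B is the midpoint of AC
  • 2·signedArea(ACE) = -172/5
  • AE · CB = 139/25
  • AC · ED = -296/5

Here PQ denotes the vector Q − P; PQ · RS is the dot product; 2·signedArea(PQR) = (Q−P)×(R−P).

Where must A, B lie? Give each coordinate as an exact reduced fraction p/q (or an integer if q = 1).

A = (-36/5, -26/5)
B = (-38/5, -43/5)

1. A_x = -36/5  [AC · ED = -296/5 ∩ 2·signedArea(ACE) = -172/5]
2. A_y = -26/5  [AC · ED = -296/5 ∩ 2·signedArea(ACE) = -172/5]
   → A = (-36/5, -26/5)
3. B_x = -38/5  [B is the midpoint of AC]
4. B_y = -43/5  [B is the midpoint of AC]
   → B = (-38/5, -43/5)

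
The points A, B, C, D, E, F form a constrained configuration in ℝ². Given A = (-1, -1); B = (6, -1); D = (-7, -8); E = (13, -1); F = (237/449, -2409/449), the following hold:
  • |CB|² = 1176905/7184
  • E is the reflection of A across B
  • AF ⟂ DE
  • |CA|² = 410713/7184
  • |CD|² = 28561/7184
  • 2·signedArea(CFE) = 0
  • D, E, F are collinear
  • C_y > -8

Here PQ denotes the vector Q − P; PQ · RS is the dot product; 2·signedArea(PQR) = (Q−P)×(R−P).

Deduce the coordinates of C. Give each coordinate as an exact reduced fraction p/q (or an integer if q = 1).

1. C_x = -2298/449  [line -1960/449·x + 5600/449·y + 31080/449 = 0 ∩ |CD|² = 28561/7184]
2. C_y = -13185/1796  [line -1960/449·x + 5600/449·y + 31080/449 = 0 ∩ |CD|² = 28561/7184]
   → C = (-2298/449, -13185/1796)

C = (-2298/449, -13185/1796)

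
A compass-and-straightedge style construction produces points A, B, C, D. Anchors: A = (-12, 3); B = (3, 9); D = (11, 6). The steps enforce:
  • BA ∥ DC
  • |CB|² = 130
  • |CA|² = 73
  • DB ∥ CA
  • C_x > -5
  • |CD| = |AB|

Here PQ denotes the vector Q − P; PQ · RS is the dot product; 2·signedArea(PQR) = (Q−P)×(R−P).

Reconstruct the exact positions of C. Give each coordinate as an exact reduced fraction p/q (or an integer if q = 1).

C = (-4, 0)

1. C_x = -4  [DB ∥ CA ∩ BA ∥ DC]
2. C_y = 0  [DB ∥ CA ∩ BA ∥ DC]
   → C = (-4, 0)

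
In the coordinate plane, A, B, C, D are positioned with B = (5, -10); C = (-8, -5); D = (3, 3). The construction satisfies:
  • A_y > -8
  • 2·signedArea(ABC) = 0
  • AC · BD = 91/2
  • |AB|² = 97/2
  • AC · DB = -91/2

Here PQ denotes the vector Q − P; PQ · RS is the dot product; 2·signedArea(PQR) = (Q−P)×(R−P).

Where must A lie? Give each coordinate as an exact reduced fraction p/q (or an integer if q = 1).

A = (-3/2, -15/2)

1. A_x = -3/2  [2·signedArea(ABC) = 0 ∩ AC · DB = -91/2]
2. A_y = -15/2  [2·signedArea(ABC) = 0 ∩ AC · DB = -91/2]
   → A = (-3/2, -15/2)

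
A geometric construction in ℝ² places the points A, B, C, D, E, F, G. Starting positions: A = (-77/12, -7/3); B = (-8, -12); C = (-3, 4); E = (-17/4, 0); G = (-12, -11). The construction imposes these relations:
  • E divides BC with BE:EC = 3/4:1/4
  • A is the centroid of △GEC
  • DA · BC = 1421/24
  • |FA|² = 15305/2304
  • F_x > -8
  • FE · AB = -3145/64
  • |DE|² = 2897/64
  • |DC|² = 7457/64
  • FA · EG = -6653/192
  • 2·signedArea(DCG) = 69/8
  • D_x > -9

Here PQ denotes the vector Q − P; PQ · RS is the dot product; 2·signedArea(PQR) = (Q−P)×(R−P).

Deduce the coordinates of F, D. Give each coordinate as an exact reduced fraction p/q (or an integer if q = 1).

1. F_x = -125/16  [FA · EG = -6653/192 ∩ FE · AB = -3145/64]
2. F_y = -9/2  [FA · EG = -6653/192 ∩ FE · AB = -3145/64]
   → F = (-125/16, -9/2)
3. D_x = -65/8  [2·signedArea(DCG) = 69/8 ∩ DA · BC = 1421/24]
4. D_y = -11/2  [2·signedArea(DCG) = 69/8 ∩ DA · BC = 1421/24]
   → D = (-65/8, -11/2)

D = (-65/8, -11/2)
F = (-125/16, -9/2)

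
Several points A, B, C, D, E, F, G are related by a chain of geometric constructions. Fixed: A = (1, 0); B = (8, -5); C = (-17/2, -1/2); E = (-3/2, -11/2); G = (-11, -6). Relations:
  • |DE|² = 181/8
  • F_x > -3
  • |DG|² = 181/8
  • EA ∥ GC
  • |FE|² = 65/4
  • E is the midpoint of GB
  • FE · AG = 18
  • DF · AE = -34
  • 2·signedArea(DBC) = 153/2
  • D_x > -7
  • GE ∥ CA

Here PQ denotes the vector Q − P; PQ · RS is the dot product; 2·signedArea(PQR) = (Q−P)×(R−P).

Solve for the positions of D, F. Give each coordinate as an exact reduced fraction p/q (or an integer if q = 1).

D = (-25/4, -23/4)
F = (-2, -3/2)

1. D_x = -25/4  [line -9/2·x + -33/2·y + -123 = 0 ∩ |DG|² = 181/8]
2. D_y = -23/4  [line -9/2·x + -33/2·y + -123 = 0 ∩ |DG|² = 181/8]
   → D = (-25/4, -23/4)
3. F_x = -2  [FE · AG = 18 ∩ DF · AE = -34]
4. F_y = -3/2  [FE · AG = 18 ∩ DF · AE = -34]
   → F = (-2, -3/2)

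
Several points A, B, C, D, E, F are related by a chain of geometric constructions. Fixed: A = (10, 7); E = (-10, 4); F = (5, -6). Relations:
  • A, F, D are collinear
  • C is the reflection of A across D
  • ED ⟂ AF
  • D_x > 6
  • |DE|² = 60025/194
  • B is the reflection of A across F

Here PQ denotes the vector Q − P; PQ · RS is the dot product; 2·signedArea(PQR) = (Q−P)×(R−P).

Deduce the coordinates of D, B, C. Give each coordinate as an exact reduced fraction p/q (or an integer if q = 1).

B = (0, -19)
C = (275/97, -1128/97)
D = (1245/194, -449/194)

1. D_x = 1245/194  [A, F, D are collinear ∩ ED ⟂ AF]
2. D_y = -449/194  [A, F, D are collinear ∩ ED ⟂ AF]
   → D = (1245/194, -449/194)
3. B_x = 0  [B is the reflection of A across F]
4. B_y = -19  [B is the reflection of A across F]
   → B = (0, -19)
5. C_x = 275/97  [C is the reflection of A across D]
6. C_y = -1128/97  [C is the reflection of A across D]
   → C = (275/97, -1128/97)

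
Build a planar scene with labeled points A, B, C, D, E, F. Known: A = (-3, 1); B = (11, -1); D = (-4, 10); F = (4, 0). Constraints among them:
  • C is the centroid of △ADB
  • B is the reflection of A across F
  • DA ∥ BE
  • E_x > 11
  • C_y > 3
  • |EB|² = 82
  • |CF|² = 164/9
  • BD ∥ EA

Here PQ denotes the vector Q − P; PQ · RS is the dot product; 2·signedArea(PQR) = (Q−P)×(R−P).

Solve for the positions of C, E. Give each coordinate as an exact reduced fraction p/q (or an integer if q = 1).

1. C_x = 4/3  [C is the centroid of △ADB]
2. C_y = 10/3  [C is the centroid of △ADB]
   → C = (4/3, 10/3)
3. E_x = 12  [BD ∥ EA ∩ DA ∥ BE]
4. E_y = -10  [BD ∥ EA ∩ DA ∥ BE]
   → E = (12, -10)

C = (4/3, 10/3)
E = (12, -10)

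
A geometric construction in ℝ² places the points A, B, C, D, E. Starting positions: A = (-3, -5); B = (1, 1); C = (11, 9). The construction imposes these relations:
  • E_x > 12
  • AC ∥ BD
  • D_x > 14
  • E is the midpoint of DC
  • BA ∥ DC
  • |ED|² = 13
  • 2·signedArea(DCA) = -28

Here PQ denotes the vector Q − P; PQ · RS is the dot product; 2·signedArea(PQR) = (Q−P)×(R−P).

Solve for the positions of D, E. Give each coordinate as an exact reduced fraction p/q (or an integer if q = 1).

D = (15, 15)
E = (13, 12)

1. D_x = 15  [BA ∥ DC ∩ AC ∥ BD]
2. D_y = 15  [BA ∥ DC ∩ AC ∥ BD]
   → D = (15, 15)
3. E_x = 13  [E is the midpoint of DC]
4. E_y = 12  [E is the midpoint of DC]
   → E = (13, 12)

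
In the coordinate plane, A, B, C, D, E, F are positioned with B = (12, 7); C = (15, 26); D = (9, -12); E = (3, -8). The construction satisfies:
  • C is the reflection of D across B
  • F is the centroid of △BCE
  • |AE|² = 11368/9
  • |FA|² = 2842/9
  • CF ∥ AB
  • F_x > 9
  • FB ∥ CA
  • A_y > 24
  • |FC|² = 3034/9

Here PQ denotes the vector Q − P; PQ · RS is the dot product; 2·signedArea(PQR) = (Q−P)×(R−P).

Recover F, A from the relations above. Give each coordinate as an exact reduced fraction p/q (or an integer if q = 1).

1. F_x = 10  [F is the centroid of △BCE]
2. F_y = 25/3  [F is the centroid of △BCE]
   → F = (10, 25/3)
3. A_x = 17  [CF ∥ AB ∩ FB ∥ CA]
4. A_y = 74/3  [CF ∥ AB ∩ FB ∥ CA]
   → A = (17, 74/3)

A = (17, 74/3)
F = (10, 25/3)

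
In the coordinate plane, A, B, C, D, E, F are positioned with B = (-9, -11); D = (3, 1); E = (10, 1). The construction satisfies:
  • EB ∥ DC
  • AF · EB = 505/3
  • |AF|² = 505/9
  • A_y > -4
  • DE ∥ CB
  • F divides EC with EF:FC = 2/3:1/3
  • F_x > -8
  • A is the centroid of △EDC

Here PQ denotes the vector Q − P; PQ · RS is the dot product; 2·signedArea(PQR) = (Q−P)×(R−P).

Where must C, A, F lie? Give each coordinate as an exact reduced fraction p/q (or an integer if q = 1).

A = (-1, -3)
C = (-16, -11)
F = (-22/3, -7)

1. C_x = -16  [DE ∥ CB ∩ EB ∥ DC]
2. C_y = -11  [DE ∥ CB ∩ EB ∥ DC]
   → C = (-16, -11)
3. A_x = -1  [A is the centroid of △EDC]
4. A_y = -3  [A is the centroid of △EDC]
   → A = (-1, -3)
5. F_x = -22/3  [F divides EC with EF:FC = 2/3:1/3]
6. F_y = -7  [F divides EC with EF:FC = 2/3:1/3]
   → F = (-22/3, -7)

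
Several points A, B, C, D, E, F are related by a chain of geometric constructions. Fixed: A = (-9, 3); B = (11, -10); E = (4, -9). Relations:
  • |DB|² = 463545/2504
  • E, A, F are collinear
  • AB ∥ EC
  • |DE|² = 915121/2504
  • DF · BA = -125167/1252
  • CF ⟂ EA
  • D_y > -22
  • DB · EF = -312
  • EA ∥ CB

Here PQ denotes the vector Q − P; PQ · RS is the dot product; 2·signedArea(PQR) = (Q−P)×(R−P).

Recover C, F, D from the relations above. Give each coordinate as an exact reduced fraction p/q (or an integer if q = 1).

1. C_x = 24  [EA ∥ CB ∩ AB ∥ EC]
2. C_y = -22  [EA ∥ CB ∩ AB ∥ EC]
   → C = (24, -22)
3. F_x = 6660/313  [E, A, F are collinear ∩ CF ⟂ EA]
4. F_y = -7809/313  [E, A, F are collinear ∩ CF ⟂ EA]
   → F = (6660/313, -7809/313)
5. D_x = 23423/1252  [DB · EF = -312 ∩ DF · BA = -125167/1252]
6. D_y = -26557/1252  [DB · EF = -312 ∩ DF · BA = -125167/1252]
   → D = (23423/1252, -26557/1252)

C = (24, -22)
D = (23423/1252, -26557/1252)
F = (6660/313, -7809/313)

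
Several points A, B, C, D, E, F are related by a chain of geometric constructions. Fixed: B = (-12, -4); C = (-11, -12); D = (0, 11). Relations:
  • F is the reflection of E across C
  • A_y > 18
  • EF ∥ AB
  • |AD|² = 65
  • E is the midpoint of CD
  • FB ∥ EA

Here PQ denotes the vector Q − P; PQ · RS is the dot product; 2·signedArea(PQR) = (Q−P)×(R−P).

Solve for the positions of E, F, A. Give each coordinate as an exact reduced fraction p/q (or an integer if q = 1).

A = (-1, 19)
E = (-11/2, -1/2)
F = (-33/2, -47/2)

1. E_x = -11/2  [E is the midpoint of CD]
2. E_y = -1/2  [E is the midpoint of CD]
   → E = (-11/2, -1/2)
3. F_x = -33/2  [F is the reflection of E across C]
4. F_y = -47/2  [F is the reflection of E across C]
   → F = (-33/2, -47/2)
5. A_x = -1  [EF ∥ AB ∩ FB ∥ EA]
6. A_y = 19  [EF ∥ AB ∩ FB ∥ EA]
   → A = (-1, 19)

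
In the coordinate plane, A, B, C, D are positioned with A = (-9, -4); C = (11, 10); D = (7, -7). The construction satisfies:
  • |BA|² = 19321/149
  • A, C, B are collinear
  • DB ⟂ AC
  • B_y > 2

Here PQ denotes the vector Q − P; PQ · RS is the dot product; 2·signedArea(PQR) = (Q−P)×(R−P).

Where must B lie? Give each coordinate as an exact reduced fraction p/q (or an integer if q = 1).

B = (49/149, 377/149)

1. B_x = 49/149  [A, C, B are collinear ∩ DB ⟂ AC]
2. B_y = 377/149  [A, C, B are collinear ∩ DB ⟂ AC]
   → B = (49/149, 377/149)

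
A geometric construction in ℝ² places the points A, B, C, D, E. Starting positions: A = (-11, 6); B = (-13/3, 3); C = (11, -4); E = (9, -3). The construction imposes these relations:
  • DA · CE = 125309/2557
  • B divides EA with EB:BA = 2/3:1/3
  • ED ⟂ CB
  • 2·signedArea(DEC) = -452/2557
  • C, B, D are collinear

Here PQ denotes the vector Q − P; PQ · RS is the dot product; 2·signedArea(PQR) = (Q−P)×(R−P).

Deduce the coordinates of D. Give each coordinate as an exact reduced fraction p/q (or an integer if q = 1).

D = (22929/2557, -7855/2557)

1. D_x = 22929/2557  [C, B, D are collinear ∩ ED ⟂ CB]
2. D_y = -7855/2557  [C, B, D are collinear ∩ ED ⟂ CB]
   → D = (22929/2557, -7855/2557)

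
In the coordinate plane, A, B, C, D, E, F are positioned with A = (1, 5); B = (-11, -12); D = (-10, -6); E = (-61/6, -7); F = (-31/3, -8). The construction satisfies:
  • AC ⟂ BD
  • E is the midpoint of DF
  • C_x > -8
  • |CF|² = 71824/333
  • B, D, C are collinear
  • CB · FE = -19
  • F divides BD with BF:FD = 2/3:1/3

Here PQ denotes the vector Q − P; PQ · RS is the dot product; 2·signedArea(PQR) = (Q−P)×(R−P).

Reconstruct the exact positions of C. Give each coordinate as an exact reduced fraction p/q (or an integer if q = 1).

C = (-293/37, 240/37)

1. C_x = -293/37  [B, D, C are collinear ∩ AC ⟂ BD]
2. C_y = 240/37  [B, D, C are collinear ∩ AC ⟂ BD]
   → C = (-293/37, 240/37)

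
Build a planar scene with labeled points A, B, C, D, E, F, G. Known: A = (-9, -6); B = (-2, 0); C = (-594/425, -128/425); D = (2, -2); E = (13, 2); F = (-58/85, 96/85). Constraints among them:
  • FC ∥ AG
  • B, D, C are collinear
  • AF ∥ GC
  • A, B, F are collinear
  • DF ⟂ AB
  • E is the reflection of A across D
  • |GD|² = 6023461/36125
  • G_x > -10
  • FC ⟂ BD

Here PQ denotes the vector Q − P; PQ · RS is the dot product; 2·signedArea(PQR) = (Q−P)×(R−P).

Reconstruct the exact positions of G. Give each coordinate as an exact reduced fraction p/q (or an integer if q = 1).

1. G_x = -4129/425  [AF ∥ GC ∩ FC ∥ AG]
2. G_y = -3158/425  [AF ∥ GC ∩ FC ∥ AG]
   → G = (-4129/425, -3158/425)

G = (-4129/425, -3158/425)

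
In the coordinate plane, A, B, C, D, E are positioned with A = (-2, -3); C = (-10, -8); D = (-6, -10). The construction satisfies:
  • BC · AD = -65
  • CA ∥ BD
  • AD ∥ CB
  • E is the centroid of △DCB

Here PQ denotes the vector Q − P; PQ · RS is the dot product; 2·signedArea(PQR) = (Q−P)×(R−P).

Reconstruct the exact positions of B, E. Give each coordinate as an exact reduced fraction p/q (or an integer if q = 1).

B = (-14, -15)
E = (-10, -11)

1. B_x = -14  [CA ∥ BD ∩ AD ∥ CB]
2. B_y = -15  [CA ∥ BD ∩ AD ∥ CB]
   → B = (-14, -15)
3. E_x = -10  [E is the centroid of △DCB]
4. E_y = -11  [E is the centroid of △DCB]
   → E = (-10, -11)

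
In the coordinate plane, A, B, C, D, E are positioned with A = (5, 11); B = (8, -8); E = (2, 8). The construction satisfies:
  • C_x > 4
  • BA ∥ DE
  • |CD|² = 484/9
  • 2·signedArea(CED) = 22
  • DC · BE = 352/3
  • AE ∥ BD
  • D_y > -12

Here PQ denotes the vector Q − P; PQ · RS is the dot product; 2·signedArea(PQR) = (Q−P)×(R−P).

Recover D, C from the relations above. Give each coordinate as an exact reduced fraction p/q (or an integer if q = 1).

C = (5, -11/3)
D = (5, -11)

1. D_x = 5  [BA ∥ DE ∩ AE ∥ BD]
2. D_y = -11  [BA ∥ DE ∩ AE ∥ BD]
   → D = (5, -11)
3. C_x = 5  [2·signedArea(CED) = 22 ∩ DC · BE = 352/3]
4. C_y = -11/3  [2·signedArea(CED) = 22 ∩ DC · BE = 352/3]
   → C = (5, -11/3)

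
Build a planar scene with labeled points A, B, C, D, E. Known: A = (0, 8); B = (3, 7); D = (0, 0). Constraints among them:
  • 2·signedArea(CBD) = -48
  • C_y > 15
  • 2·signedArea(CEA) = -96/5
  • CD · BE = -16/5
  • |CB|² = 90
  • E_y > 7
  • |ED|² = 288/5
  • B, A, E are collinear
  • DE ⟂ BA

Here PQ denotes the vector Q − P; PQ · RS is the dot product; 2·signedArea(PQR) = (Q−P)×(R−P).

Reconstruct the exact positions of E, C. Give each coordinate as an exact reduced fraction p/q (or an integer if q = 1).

1. E_x = 12/5  [B, A, E are collinear ∩ DE ⟂ BA]
2. E_y = 36/5  [B, A, E are collinear ∩ DE ⟂ BA]
   → E = (12/5, 36/5)
3. C_x = 0  [2·signedArea(CEA) = -96/5 ∩ 2·signedArea(CBD) = -48]
4. C_y = 16  [2·signedArea(CEA) = -96/5 ∩ 2·signedArea(CBD) = -48]
   → C = (0, 16)

C = (0, 16)
E = (12/5, 36/5)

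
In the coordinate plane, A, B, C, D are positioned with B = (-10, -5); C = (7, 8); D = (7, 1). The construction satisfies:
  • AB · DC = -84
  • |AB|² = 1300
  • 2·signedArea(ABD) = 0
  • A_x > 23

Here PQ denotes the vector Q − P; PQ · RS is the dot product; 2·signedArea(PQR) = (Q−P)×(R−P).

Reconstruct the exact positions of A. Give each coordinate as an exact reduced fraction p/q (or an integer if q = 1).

A = (24, 7)

1. A_x = 24  [2·signedArea(ABD) = 0 ∩ AB · DC = -84]
2. A_y = 7  [2·signedArea(ABD) = 0 ∩ AB · DC = -84]
   → A = (24, 7)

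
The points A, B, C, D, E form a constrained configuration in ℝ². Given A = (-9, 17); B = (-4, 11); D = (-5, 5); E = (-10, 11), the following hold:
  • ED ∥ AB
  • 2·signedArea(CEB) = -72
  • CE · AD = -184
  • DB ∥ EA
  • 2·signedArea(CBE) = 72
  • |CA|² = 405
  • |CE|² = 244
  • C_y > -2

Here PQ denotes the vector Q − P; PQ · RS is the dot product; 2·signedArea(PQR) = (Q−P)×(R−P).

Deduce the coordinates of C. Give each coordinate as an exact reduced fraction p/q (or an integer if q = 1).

C = (0, -1)

1. C_x = 0  [2·signedArea(CBE) = 72 ∩ CE · AD = -184]
2. C_y = -1  [2·signedArea(CBE) = 72 ∩ CE · AD = -184]
   → C = (0, -1)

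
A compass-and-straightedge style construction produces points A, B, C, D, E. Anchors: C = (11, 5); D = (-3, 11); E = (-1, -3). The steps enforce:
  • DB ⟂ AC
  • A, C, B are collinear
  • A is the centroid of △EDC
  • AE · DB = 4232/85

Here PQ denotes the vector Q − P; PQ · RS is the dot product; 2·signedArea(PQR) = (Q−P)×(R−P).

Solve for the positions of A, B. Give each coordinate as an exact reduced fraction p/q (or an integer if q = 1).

1. A_x = 7/3  [A is the centroid of △EDC]
2. A_y = 13/3  [A is the centroid of △EDC]
   → A = (7/3, 13/3)
3. B_x = -209/85  [A, C, B are collinear ∩ DB ⟂ AC]
4. B_y = 337/85  [A, C, B are collinear ∩ DB ⟂ AC]
   → B = (-209/85, 337/85)

A = (7/3, 13/3)
B = (-209/85, 337/85)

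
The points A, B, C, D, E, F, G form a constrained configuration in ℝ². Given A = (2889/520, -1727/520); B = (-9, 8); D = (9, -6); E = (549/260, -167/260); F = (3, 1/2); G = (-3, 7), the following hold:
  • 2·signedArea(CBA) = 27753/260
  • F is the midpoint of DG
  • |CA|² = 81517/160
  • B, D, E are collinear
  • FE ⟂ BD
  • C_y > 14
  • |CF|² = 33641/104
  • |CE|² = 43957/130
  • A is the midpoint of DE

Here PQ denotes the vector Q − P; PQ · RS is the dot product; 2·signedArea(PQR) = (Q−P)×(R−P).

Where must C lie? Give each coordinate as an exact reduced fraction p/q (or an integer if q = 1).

C = (-2109/260, 3807/260)

1. C_x = -2109/260  [line 5887/520·x + 7569/520·y + -12615/104 = 0 ∩ |CE|² = 43957/130]
2. C_y = 3807/260  [line 5887/520·x + 7569/520·y + -12615/104 = 0 ∩ |CE|² = 43957/130]
   → C = (-2109/260, 3807/260)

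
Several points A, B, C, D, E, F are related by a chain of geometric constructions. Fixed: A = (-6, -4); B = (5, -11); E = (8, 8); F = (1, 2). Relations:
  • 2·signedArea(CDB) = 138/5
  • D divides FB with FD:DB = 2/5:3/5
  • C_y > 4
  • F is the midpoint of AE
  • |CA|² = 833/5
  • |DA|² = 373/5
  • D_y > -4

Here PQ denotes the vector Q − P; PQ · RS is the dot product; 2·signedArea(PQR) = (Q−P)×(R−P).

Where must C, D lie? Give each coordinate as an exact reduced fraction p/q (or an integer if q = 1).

C = (19/5, 22/5)
D = (13/5, -16/5)

1. D_x = 13/5  [D divides FB with FD:DB = 2/5:3/5]
2. D_y = -16/5  [D divides FB with FD:DB = 2/5:3/5]
   → D = (13/5, -16/5)
3. C_x = 19/5  [line 39/5·x + 12/5·y + -201/5 = 0 ∩ |CA|² = 833/5]
4. C_y = 22/5  [line 39/5·x + 12/5·y + -201/5 = 0 ∩ |CA|² = 833/5]
   → C = (19/5, 22/5)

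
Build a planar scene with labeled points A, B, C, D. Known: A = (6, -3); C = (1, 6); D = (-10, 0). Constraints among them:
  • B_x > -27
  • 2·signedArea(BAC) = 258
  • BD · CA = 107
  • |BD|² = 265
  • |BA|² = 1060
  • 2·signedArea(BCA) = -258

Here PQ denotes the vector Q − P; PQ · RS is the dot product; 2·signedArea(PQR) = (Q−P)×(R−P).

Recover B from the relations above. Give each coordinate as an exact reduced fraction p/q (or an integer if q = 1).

B = (-26, 3)

1. B_x = -26  [2·signedArea(BCA) = -258 ∩ BD · CA = 107]
2. B_y = 3  [2·signedArea(BCA) = -258 ∩ BD · CA = 107]
   → B = (-26, 3)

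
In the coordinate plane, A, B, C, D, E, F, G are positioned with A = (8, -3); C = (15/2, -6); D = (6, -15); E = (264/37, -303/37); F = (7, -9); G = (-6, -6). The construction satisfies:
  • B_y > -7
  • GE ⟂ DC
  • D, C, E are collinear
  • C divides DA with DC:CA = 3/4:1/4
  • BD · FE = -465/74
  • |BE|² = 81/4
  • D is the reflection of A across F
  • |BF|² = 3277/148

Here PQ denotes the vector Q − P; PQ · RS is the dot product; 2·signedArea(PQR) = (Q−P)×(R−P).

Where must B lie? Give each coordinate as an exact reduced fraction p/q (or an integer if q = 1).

1. B_x = 213/74  [line -5/37·x + -30/37·y + -375/74 = 0 ∩ |BE|² = 81/4]
2. B_y = -249/37  [line -5/37·x + -30/37·y + -375/74 = 0 ∩ |BE|² = 81/4]
   → B = (213/74, -249/37)

B = (213/74, -249/37)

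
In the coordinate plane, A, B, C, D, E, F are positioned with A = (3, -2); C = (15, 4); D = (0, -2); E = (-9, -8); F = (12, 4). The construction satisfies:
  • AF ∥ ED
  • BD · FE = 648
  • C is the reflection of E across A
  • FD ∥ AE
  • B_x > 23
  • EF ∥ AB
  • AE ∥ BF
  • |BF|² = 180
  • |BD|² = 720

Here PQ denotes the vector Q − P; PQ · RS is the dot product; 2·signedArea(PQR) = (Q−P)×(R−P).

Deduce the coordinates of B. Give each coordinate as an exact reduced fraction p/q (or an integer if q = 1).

1. B_x = 24  [AE ∥ BF ∩ EF ∥ AB]
2. B_y = 10  [AE ∥ BF ∩ EF ∥ AB]
   → B = (24, 10)

B = (24, 10)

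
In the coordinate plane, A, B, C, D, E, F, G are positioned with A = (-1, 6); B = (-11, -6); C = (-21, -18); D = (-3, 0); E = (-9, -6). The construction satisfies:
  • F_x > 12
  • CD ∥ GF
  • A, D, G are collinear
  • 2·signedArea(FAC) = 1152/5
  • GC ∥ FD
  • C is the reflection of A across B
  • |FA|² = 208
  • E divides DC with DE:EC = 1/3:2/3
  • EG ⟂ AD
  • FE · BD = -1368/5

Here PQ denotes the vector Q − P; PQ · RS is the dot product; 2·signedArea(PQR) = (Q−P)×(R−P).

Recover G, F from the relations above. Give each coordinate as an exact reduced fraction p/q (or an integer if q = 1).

1. G_x = -27/5  [A, D, G are collinear ∩ EG ⟂ AD]
2. G_y = -36/5  [A, D, G are collinear ∩ EG ⟂ AD]
   → G = (-27/5, -36/5)
3. F_x = 63/5  [GC ∥ FD ∩ CD ∥ GF]
4. F_y = 54/5  [GC ∥ FD ∩ CD ∥ GF]
   → F = (63/5, 54/5)

F = (63/5, 54/5)
G = (-27/5, -36/5)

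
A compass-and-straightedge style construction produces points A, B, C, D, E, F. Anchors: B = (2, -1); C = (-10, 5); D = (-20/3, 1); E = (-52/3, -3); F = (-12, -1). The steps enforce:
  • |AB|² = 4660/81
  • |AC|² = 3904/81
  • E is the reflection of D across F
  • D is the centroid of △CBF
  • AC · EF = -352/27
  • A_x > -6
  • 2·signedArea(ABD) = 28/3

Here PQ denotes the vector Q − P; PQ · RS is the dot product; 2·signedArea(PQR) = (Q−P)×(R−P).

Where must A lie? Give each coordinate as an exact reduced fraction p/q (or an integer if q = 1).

A = (-50/9, -1/3)

1. A_x = -50/9  [AC · EF = -352/27 ∩ 2·signedArea(ABD) = 28/3]
2. A_y = -1/3  [AC · EF = -352/27 ∩ 2·signedArea(ABD) = 28/3]
   → A = (-50/9, -1/3)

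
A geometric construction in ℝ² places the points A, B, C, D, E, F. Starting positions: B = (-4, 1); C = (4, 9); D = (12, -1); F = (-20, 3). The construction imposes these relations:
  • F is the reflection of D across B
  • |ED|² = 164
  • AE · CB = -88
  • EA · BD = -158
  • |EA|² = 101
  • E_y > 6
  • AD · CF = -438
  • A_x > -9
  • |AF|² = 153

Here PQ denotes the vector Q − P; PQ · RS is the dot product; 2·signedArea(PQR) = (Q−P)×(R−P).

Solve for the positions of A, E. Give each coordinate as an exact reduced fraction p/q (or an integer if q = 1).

A = (-8, 6)
E = (2, 7)

1. A_x = -8  [line 24·x + 6·y + 156 = 0 ∩ |AF|² = 153]
2. A_y = 6  [line 24·x + 6·y + 156 = 0 ∩ |AF|² = 153]
   → A = (-8, 6)
3. E_x = 2  [AE · CB = -88 ∩ EA · BD = -158]
4. E_y = 7  [AE · CB = -88 ∩ EA · BD = -158]
   → E = (2, 7)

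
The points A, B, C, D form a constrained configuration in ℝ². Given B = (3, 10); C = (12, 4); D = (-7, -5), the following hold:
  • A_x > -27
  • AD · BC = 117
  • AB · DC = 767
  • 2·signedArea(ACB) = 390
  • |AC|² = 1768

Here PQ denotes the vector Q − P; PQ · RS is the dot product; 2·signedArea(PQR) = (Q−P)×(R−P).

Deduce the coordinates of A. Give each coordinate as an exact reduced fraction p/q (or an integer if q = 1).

1. A_x = -26  [AB · DC = 767 ∩ AD · BC = 117]
2. A_y = -14  [AB · DC = 767 ∩ AD · BC = 117]
   → A = (-26, -14)

A = (-26, -14)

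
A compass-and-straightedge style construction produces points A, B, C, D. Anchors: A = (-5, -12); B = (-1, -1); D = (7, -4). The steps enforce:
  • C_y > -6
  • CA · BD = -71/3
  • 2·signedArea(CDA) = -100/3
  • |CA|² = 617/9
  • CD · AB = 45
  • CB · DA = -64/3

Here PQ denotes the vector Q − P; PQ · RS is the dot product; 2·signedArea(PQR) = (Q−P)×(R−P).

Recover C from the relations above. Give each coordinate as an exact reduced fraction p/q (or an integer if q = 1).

1. C_x = 1/3  [CB · DA = -64/3 ∩ CA · BD = -71/3]
2. C_y = -17/3  [CB · DA = -64/3 ∩ CA · BD = -71/3]
   → C = (1/3, -17/3)

C = (1/3, -17/3)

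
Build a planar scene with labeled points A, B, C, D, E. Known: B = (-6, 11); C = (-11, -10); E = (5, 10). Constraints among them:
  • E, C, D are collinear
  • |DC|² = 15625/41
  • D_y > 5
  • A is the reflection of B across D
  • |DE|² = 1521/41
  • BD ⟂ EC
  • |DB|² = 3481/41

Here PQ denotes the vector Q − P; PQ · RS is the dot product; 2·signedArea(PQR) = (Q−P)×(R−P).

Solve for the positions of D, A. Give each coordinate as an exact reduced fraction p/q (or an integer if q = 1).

A = (344/41, -21/41)
D = (49/41, 215/41)

1. D_x = 49/41  [E, C, D are collinear ∩ BD ⟂ EC]
2. D_y = 215/41  [E, C, D are collinear ∩ BD ⟂ EC]
   → D = (49/41, 215/41)
3. A_x = 344/41  [A is the reflection of B across D]
4. A_y = -21/41  [A is the reflection of B across D]
   → A = (344/41, -21/41)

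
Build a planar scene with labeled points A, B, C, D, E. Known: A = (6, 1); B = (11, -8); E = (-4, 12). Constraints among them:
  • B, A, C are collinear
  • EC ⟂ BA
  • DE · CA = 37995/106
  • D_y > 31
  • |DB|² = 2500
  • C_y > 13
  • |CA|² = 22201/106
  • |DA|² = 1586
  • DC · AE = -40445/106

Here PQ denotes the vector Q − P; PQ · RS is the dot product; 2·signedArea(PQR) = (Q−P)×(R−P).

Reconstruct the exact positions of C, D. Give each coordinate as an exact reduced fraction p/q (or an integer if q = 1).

C = (-109/106, 1447/106)
D = (-19, 32)

1. C_x = -109/106  [B, A, C are collinear ∩ EC ⟂ BA]
2. C_y = 1447/106  [B, A, C are collinear ∩ EC ⟂ BA]
   → C = (-109/106, 1447/106)
3. D_x = -19  [DC · AE = -40445/106 ∩ DE · CA = 37995/106]
4. D_y = 32  [DC · AE = -40445/106 ∩ DE · CA = 37995/106]
   → D = (-19, 32)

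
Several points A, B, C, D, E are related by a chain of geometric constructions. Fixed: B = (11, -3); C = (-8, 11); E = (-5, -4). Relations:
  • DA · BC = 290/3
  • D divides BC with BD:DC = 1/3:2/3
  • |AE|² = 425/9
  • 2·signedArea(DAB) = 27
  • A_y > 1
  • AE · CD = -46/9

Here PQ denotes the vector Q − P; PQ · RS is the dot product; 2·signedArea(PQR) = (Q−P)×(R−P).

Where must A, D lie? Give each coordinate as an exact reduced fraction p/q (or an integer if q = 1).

A = (-2/3, 4/3)
D = (14/3, 5/3)

1. D_x = 14/3  [D divides BC with BD:DC = 1/3:2/3]
2. D_y = 5/3  [D divides BC with BD:DC = 1/3:2/3]
   → D = (14/3, 5/3)
3. A_x = -2/3  [AE · CD = -46/9 ∩ 2·signedArea(DAB) = 27]
4. A_y = 4/3  [AE · CD = -46/9 ∩ 2·signedArea(DAB) = 27]
   → A = (-2/3, 4/3)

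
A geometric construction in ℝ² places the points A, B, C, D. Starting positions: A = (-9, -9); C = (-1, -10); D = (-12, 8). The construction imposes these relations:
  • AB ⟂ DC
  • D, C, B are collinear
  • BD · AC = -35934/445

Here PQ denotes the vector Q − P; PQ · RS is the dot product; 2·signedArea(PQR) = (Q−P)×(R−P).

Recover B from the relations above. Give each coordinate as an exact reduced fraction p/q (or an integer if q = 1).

B = (-1611/445, -2542/445)

1. B_x = -1611/445  [D, C, B are collinear ∩ AB ⟂ DC]
2. B_y = -2542/445  [D, C, B are collinear ∩ AB ⟂ DC]
   → B = (-1611/445, -2542/445)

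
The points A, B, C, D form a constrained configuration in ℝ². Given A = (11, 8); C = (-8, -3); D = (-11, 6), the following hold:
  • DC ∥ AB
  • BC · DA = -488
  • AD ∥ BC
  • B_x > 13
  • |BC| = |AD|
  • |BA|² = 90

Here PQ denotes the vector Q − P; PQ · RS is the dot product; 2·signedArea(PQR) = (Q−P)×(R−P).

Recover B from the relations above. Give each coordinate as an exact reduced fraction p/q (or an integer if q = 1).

1. B_x = 14  [AD ∥ BC ∩ DC ∥ AB]
2. B_y = -1  [AD ∥ BC ∩ DC ∥ AB]
   → B = (14, -1)

B = (14, -1)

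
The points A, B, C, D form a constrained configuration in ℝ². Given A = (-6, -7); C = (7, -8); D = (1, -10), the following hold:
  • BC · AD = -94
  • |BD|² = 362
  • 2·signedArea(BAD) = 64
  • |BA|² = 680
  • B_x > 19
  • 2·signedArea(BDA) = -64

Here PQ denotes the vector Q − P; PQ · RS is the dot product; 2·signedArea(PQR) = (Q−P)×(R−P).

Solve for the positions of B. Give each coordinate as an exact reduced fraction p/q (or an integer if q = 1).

1. B_x = 20  [2·signedArea(BAD) = 64 ∩ BC · AD = -94]
2. B_y = -9  [2·signedArea(BAD) = 64 ∩ BC · AD = -94]
   → B = (20, -9)

B = (20, -9)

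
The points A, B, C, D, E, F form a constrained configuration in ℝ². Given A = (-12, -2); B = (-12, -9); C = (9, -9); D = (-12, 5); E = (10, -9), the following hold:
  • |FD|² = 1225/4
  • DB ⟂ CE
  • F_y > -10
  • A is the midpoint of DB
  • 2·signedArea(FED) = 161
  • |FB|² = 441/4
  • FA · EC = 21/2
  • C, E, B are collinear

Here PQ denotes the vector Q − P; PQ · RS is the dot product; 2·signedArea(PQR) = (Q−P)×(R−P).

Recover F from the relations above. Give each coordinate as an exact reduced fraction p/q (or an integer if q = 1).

1. F_x = -3/2  [2·signedArea(FED) = 161 ∩ FA · EC = 21/2]
2. F_y = -9  [2·signedArea(FED) = 161 ∩ FA · EC = 21/2]
   → F = (-3/2, -9)

F = (-3/2, -9)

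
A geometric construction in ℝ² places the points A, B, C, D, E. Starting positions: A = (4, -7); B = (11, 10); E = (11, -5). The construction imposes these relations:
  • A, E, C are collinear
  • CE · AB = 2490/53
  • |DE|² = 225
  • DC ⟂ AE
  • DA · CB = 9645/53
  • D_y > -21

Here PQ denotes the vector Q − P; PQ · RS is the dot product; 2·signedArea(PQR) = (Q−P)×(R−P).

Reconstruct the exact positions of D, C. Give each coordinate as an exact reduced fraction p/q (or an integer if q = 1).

1. C_x = 373/53  [A, E, C are collinear ∩ CE · AB = 2490/53]
2. C_y = -325/53  [A, E, C are collinear ∩ CE · AB = 2490/53]
   → C = (373/53, -325/53)
3. D_x = 11  [DA · CB = 9645/53 ∩ DC ⟂ AE]
4. D_y = -20  [DA · CB = 9645/53 ∩ DC ⟂ AE]
   → D = (11, -20)

C = (373/53, -325/53)
D = (11, -20)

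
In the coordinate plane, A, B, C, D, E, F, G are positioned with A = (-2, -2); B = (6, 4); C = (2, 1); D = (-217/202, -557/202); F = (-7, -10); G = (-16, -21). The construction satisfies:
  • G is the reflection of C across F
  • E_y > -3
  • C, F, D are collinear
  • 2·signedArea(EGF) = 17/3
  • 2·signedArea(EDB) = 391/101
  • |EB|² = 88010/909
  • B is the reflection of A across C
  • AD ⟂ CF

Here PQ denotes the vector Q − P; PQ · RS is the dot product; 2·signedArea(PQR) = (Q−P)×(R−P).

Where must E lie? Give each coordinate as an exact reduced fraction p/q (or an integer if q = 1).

1. E_x = -419/303  [2·signedArea(EDB) = 391/101 ∩ 2·signedArea(EGF) = 17/3]
2. E_y = -253/101  [2·signedArea(EDB) = 391/101 ∩ 2·signedArea(EGF) = 17/3]
   → E = (-419/303, -253/101)

E = (-419/303, -253/101)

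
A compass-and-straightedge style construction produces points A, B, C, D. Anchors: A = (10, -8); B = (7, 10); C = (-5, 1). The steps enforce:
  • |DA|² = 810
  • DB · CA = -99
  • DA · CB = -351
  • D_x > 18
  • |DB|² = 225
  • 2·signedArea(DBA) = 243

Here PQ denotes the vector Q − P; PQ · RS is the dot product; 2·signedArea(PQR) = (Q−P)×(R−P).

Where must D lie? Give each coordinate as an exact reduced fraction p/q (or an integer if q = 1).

1. D_x = 19  [2·signedArea(DBA) = 243 ∩ DA · CB = -351]
2. D_y = 19  [2·signedArea(DBA) = 243 ∩ DA · CB = -351]
   → D = (19, 19)

D = (19, 19)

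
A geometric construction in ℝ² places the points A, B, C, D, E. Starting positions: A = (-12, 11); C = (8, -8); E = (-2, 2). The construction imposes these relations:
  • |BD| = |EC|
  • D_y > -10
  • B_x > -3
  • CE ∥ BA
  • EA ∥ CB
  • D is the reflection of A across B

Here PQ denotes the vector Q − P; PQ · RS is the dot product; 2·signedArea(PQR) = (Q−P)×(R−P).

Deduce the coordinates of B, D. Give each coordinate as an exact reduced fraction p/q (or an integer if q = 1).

1. B_x = -2  [CE ∥ BA ∩ EA ∥ CB]
2. B_y = 1  [CE ∥ BA ∩ EA ∥ CB]
   → B = (-2, 1)
3. D_x = 8  [D is the reflection of A across B]
4. D_y = -9  [D is the reflection of A across B]
   → D = (8, -9)

B = (-2, 1)
D = (8, -9)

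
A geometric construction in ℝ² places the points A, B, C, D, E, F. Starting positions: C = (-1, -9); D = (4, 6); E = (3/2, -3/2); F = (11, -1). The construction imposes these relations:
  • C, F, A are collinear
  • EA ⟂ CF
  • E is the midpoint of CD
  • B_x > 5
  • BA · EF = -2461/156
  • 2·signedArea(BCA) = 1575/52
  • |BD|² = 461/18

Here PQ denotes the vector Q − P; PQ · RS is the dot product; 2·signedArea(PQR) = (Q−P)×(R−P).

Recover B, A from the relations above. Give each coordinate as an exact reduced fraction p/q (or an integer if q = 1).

A = (109/26, -72/13)
B = (11/2, 7/6)

1. A_x = 109/26  [C, F, A are collinear ∩ EA ⟂ CF]
2. A_y = -72/13  [C, F, A are collinear ∩ EA ⟂ CF]
   → A = (109/26, -72/13)
3. B_x = 11/2  [2·signedArea(BCA) = 1575/52 ∩ BA · EF = -2461/156]
4. B_y = 7/6  [2·signedArea(BCA) = 1575/52 ∩ BA · EF = -2461/156]
   → B = (11/2, 7/6)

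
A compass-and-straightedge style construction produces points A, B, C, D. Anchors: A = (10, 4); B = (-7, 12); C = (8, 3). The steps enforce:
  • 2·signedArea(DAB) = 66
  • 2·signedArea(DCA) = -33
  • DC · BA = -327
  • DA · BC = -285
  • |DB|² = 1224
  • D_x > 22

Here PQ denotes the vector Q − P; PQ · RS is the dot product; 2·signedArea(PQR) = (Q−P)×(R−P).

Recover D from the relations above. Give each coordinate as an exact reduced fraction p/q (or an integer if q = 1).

D = (23, -6)

1. D_x = 23  [DC · BA = -327 ∩ DA · BC = -285]
2. D_y = -6  [DC · BA = -327 ∩ DA · BC = -285]
   → D = (23, -6)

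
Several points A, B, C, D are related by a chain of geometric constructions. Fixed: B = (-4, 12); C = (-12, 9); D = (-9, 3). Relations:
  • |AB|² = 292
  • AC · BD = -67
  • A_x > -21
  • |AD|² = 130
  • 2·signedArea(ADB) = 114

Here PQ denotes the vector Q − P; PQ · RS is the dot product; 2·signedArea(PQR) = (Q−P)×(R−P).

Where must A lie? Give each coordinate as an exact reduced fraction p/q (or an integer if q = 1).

A = (-20, 6)

1. A_x = -20  [2·signedArea(ADB) = 114 ∩ AC · BD = -67]
2. A_y = 6  [2·signedArea(ADB) = 114 ∩ AC · BD = -67]
   → A = (-20, 6)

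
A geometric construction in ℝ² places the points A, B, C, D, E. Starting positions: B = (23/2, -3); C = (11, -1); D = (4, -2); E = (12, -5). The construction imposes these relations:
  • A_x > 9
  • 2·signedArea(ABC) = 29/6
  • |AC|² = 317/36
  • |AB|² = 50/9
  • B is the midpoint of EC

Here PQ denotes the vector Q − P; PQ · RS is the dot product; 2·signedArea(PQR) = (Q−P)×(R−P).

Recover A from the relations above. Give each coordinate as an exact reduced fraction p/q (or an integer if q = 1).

1. A_x = 55/6  [line -2·x + -1/2·y + 50/3 = 0 ∩ |AC|² = 317/36]
2. A_y = -10/3  [line -2·x + -1/2·y + 50/3 = 0 ∩ |AC|² = 317/36]
   → A = (55/6, -10/3)

A = (55/6, -10/3)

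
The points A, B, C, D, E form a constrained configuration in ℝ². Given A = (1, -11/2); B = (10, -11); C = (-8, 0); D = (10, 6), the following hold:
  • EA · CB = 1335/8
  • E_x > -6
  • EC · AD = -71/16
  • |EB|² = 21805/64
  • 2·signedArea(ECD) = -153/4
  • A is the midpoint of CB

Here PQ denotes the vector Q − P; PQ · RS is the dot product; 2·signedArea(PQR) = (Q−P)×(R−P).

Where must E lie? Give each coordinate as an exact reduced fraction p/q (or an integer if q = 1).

E = (-23/4, -11/8)

1. E_x = -23/4  [2·signedArea(ECD) = -153/4 ∩ EC · AD = -71/16]
2. E_y = -11/8  [2·signedArea(ECD) = -153/4 ∩ EC · AD = -71/16]
   → E = (-23/4, -11/8)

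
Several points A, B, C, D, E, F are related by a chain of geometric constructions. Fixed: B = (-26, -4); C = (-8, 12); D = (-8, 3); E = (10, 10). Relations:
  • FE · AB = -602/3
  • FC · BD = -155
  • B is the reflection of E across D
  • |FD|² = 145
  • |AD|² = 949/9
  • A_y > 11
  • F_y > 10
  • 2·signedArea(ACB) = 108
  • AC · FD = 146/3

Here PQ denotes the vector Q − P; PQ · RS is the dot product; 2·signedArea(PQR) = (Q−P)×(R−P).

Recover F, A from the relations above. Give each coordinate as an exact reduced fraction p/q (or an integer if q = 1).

A = (-2, 34/3)
F = (1, 11)

1. F_x = 1  [line -18·x + -7·y + 95 = 0 ∩ |FD|² = 145]
2. F_y = 11  [line -18·x + -7·y + 95 = 0 ∩ |FD|² = 145]
   → F = (1, 11)
3. A_x = -2  [FE · AB = -602/3 ∩ AC · FD = 146/3]
4. A_y = 34/3  [FE · AB = -602/3 ∩ AC · FD = 146/3]
   → A = (-2, 34/3)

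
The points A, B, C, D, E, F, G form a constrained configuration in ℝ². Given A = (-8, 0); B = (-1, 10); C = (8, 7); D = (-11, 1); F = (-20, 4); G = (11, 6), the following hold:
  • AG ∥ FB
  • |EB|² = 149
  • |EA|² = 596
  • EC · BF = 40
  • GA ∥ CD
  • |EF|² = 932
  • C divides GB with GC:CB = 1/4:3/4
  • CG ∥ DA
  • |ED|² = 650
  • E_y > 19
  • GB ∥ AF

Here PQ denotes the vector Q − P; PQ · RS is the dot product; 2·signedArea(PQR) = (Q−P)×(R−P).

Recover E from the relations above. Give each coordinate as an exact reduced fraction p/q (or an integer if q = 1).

E = (6, 20)

1. E_x = 6  [line 19·x + 6·y + -234 = 0 ∩ |EA|² = 596]
2. E_y = 20  [line 19·x + 6·y + -234 = 0 ∩ |EA|² = 596]
   → E = (6, 20)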